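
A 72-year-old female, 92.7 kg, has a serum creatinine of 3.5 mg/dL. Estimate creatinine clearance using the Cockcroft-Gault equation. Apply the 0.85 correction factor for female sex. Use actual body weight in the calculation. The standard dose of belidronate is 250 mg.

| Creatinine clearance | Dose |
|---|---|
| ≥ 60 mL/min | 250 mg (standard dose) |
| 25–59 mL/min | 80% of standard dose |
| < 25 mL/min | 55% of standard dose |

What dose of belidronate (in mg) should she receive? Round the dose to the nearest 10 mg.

CrCl = (140 − 72) × 92.7 / (72 × 3.5) × 0.85 = 6303.6 / 252.00 × 0.85 ≈ 21.3 mL/min
CrCl ≈ 21 mL/min → bracket < 25 mL/min.
55% of 250 mg = 137.5 mg → 140 mg

140 mg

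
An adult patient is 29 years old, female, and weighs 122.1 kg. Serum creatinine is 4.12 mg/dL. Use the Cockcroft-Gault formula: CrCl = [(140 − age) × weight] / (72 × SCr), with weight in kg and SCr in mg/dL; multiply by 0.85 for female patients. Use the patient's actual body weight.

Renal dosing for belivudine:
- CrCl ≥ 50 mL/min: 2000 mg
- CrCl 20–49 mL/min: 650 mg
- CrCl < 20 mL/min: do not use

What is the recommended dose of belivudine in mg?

CrCl = (140 − 29) × 122.1 / (72 × 4.12) × 0.85 = 13553.1 / 296.64 × 0.85 ≈ 38.8 mL/min
CrCl ≈ 39 mL/min → bracket 20–49 mL/min.
Dose for this bracket: 650 mg.

650 mg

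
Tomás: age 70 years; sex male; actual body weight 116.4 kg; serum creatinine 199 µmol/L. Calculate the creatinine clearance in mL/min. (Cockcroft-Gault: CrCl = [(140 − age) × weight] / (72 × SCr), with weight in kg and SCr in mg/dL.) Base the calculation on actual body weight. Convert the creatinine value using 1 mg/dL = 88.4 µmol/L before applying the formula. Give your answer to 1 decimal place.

SCr = 199 / 88.4 = 2.251 mg/dL
CrCl = (140 − 70) × 116.4 / (72 × 2.251) = 8148.0 / 162.07 ≈ 50.3 mL/min

50.3 mL/min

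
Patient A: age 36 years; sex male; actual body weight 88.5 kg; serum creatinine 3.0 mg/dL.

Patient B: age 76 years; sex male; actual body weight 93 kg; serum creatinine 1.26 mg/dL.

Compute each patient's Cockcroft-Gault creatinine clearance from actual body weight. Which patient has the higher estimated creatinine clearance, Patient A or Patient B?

Patient B

Patient A: CrCl = (140 − 36) × 88.5 / (72 × 3) = 9204.0 / 216.00 ≈ 42.6 mL/min
Patient B: CrCl = (140 − 76) × 93 / (72 × 1.26) = 5952.0 / 90.72 ≈ 65.6 mL/min
42.6 vs 65.6 mL/min → Patient B is higher.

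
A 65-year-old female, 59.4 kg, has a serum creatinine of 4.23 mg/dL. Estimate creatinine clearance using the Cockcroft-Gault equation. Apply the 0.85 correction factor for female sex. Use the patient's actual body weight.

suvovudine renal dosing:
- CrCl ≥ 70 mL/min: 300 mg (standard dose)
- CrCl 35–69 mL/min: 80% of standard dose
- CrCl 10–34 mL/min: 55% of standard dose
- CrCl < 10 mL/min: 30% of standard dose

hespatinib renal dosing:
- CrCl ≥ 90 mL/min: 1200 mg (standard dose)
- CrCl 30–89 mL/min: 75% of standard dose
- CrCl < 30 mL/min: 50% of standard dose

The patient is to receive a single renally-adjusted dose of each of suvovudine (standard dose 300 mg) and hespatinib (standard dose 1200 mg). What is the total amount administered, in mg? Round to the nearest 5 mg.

CrCl = (140 − 65) × 59.4 / (72 × 4.23) × 0.85 = 4455.0 / 304.56 × 0.85 ≈ 12.4 mL/min
CrCl ≈ 12 mL/min.
suvovudine: 10–34 mL/min → 55% of 300 mg = 165 mg.
hespatinib: < 30 mL/min → 50% of 1200 mg = 600 mg.
Total = 165 + 600 = 765 mg.

765 mg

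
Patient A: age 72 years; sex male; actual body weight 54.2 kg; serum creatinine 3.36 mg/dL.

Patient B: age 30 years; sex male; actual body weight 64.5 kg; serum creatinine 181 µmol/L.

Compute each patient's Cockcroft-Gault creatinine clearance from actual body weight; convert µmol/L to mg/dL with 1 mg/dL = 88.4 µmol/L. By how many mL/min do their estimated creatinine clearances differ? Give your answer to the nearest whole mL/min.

Patient A: CrCl = (140 − 72) × 54.2 / (72 × 3.36) = 3685.6 / 241.92 ≈ 15.2 mL/min
Patient B: SCr = 181 / 88.4 = 2.048 mg/dL
Patient B: CrCl = (140 − 30) × 64.5 / (72 × 2.048) = 7095.0 / 147.46 ≈ 48.1 mL/min
|15.2 − 48.1| = 32.9 mL/min

33 mL/min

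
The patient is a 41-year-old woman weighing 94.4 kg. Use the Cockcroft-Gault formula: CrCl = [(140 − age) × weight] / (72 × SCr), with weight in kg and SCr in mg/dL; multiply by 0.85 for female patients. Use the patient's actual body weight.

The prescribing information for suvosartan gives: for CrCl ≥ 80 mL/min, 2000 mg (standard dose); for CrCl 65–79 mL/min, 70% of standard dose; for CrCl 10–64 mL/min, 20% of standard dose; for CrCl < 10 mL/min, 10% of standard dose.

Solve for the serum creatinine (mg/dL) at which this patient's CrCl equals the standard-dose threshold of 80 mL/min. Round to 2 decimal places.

Standard dose requires CrCl ≥ 80 mL/min.
Set (140 − 41) × 94.4 × 0.85 / (72 × SCr) = 80
SCr = (140 − 41) × 94.4 × 0.85 / (72 × 80) = 1.379 mg/dL

1.38 mg/dL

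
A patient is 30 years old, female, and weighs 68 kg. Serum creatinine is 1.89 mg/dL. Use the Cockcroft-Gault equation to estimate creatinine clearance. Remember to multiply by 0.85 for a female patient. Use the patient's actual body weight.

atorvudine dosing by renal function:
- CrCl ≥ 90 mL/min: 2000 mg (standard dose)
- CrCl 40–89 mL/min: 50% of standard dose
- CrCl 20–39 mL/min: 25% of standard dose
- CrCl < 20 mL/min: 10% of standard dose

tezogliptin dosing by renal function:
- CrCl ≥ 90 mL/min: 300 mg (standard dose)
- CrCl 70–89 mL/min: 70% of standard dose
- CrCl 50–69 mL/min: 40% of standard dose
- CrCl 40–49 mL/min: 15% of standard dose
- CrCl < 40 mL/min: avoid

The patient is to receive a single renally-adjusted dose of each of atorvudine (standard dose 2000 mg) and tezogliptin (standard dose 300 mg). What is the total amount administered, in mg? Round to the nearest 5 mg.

1045 mg

CrCl = (140 − 30) × 68 / (72 × 1.89) × 0.85 = 7480.0 / 136.08 × 0.85 ≈ 46.7 mL/min
CrCl ≈ 47 mL/min.
atorvudine: 40–89 mL/min → 50% of 2000 mg = 1000 mg.
tezogliptin: 40–49 mL/min → 15% of 300 mg = 45 mg.
Total = 1000 + 45 = 1045 mg.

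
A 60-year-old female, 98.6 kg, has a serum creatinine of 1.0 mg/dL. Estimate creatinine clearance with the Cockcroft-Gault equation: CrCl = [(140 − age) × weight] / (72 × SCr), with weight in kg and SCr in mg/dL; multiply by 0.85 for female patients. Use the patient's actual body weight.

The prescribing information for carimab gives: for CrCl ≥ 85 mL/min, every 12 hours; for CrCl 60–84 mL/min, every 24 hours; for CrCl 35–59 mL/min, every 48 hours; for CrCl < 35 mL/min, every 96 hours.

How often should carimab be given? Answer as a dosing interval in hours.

CrCl = (140 − 60) × 98.6 / (72 × 1) × 0.85 = 7888.0 / 72.00 × 0.85 ≈ 93.1 mL/min
CrCl ≈ 93 mL/min → bracket ≥ 85 mL/min → every 12 hours.

every 12 hours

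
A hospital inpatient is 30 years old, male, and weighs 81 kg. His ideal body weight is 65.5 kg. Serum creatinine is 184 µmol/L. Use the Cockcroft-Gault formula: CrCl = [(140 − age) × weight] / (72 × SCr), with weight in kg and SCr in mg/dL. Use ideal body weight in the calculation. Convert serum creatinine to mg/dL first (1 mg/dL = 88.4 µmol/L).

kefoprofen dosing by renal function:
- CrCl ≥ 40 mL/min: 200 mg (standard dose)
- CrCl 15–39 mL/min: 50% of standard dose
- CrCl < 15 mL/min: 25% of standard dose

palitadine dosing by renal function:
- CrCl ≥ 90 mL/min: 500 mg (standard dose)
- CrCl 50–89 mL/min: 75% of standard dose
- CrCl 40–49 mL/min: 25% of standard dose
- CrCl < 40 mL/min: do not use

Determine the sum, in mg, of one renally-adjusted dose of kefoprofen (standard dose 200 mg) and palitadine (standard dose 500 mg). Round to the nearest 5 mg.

325 mg

SCr = 184 / 88.4 = 2.081 mg/dL
CrCl = (140 − 30) × 65.5 / (72 × 2.081) = 7205.0 / 149.83 ≈ 48.1 mL/min
CrCl ≈ 48 mL/min.
kefoprofen: ≥ 40 mL/min → 100% of 200 mg = 200 mg.
palitadine: 40–49 mL/min → 25% of 500 mg = 125 mg.
Total = 200 + 125 = 325 mg.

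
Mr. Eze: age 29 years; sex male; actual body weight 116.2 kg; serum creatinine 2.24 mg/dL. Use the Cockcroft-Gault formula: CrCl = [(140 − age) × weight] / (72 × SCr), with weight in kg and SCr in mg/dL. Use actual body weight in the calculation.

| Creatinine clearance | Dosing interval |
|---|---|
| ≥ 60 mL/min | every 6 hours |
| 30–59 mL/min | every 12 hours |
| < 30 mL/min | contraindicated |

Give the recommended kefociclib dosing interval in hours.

CrCl = (140 − 29) × 116.2 / (72 × 2.24) = 12898.2 / 161.28 ≈ 80.0 mL/min
CrCl ≈ 80 mL/min → bracket ≥ 60 mL/min → every 6 hours.

every 6 hours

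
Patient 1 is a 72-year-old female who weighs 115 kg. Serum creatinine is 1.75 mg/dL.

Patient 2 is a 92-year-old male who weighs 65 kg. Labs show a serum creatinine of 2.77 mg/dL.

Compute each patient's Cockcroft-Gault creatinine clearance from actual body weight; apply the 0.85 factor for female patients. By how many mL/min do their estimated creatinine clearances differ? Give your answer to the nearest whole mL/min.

Patient 1: CrCl = (140 − 72) × 115 / (72 × 1.75) × 0.85 = 7820.0 / 126.00 × 0.85 ≈ 52.8 mL/min
Patient 2: CrCl = (140 − 92) × 65 / (72 × 2.77) = 3120.0 / 199.44 ≈ 15.6 mL/min
|52.8 − 15.6| = 37.2 mL/min

37 mL/min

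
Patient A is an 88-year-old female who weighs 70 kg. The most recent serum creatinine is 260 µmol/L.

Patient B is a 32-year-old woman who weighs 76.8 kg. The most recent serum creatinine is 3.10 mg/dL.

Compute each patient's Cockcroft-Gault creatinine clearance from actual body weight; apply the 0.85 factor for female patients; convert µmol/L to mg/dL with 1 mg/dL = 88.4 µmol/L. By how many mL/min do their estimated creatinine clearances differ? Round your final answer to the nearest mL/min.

Patient A: SCr = 260 / 88.4 = 2.941 mg/dL
Patient A: CrCl = (140 − 88) × 70 / (72 × 2.941) × 0.85 = 3640.0 / 211.75 × 0.85 ≈ 14.6 mL/min
Patient B: CrCl = (140 − 32) × 76.8 / (72 × 3.1) × 0.85 = 8294.4 / 223.20 × 0.85 ≈ 31.6 mL/min
|14.6 − 31.6| = 17.0 mL/min

17 mL/min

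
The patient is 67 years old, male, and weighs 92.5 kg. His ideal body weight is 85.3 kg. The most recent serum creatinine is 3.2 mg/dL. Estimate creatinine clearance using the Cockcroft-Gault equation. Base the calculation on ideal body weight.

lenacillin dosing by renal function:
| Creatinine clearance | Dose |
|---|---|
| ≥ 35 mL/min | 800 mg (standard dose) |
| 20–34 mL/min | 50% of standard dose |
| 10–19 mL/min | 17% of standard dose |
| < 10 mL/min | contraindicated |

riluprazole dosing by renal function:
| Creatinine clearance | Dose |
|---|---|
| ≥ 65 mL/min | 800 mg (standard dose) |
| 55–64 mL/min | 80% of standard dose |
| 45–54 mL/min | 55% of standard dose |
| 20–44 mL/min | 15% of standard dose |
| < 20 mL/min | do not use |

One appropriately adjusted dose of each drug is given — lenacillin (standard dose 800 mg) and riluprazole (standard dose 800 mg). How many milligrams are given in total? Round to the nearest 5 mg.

520 mg

CrCl = (140 − 67) × 85.3 / (72 × 3.2) = 6226.9 / 230.40 ≈ 27.0 mL/min
CrCl ≈ 27 mL/min.
lenacillin: 20–34 mL/min → 50% of 800 mg = 400 mg.
riluprazole: 20–44 mL/min → 15% of 800 mg = 120 mg.
Total = 400 + 120 = 520 mg.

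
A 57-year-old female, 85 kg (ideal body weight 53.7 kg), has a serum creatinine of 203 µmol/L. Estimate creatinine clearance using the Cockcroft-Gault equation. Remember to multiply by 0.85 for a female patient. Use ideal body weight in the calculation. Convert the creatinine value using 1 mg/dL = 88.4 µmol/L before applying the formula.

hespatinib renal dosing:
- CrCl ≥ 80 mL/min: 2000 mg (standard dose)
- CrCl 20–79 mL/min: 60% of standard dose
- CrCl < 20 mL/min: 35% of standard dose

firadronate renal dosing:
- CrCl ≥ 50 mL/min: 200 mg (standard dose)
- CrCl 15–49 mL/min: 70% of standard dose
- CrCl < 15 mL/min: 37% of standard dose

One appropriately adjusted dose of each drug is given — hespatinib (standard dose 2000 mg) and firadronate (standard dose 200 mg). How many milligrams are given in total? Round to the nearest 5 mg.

SCr = 203 / 88.4 = 2.296 mg/dL
CrCl = (140 − 57) × 53.7 / (72 × 2.296) × 0.85 = 4457.1 / 165.31 × 0.85 ≈ 22.9 mL/min
CrCl ≈ 23 mL/min.
hespatinib: 20–79 mL/min → 60% of 2000 mg = 1200 mg.
firadronate: 15–49 mL/min → 70% of 200 mg = 140 mg.
Total = 1200 + 140 = 1340 mg.

1340 mg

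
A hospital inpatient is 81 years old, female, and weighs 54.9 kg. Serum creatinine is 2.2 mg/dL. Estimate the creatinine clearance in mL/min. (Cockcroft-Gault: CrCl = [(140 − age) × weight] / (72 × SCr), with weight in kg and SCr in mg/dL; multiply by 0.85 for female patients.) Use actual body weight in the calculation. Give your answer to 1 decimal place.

CrCl = (140 − 81) × 54.9 / (72 × 2.2) × 0.85 = 3239.1 / 158.40 × 0.85 ≈ 17.4 mL/min

17.4 mL/min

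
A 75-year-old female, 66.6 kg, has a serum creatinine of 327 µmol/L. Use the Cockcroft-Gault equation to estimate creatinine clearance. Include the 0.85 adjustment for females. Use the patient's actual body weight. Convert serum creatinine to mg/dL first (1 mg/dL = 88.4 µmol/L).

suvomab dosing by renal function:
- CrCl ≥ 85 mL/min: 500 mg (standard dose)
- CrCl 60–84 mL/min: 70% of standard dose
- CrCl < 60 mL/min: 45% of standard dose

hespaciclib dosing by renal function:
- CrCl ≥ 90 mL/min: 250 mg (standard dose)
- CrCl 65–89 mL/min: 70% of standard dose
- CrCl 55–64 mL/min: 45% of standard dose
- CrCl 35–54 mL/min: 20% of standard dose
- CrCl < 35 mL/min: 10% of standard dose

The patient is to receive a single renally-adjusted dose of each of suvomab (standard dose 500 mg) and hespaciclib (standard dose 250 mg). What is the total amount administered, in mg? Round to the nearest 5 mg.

SCr = 327 / 88.4 = 3.699 mg/dL
CrCl = (140 − 75) × 66.6 / (72 × 3.699) × 0.85 = 4329.0 / 266.33 × 0.85 ≈ 13.8 mL/min
CrCl ≈ 14 mL/min.
suvomab: < 60 mL/min → 45% of 500 mg = 225 mg.
hespaciclib: < 35 mL/min → 10% of 250 mg = 25 mg.
Total = 225 + 25 = 250 mg.

250 mg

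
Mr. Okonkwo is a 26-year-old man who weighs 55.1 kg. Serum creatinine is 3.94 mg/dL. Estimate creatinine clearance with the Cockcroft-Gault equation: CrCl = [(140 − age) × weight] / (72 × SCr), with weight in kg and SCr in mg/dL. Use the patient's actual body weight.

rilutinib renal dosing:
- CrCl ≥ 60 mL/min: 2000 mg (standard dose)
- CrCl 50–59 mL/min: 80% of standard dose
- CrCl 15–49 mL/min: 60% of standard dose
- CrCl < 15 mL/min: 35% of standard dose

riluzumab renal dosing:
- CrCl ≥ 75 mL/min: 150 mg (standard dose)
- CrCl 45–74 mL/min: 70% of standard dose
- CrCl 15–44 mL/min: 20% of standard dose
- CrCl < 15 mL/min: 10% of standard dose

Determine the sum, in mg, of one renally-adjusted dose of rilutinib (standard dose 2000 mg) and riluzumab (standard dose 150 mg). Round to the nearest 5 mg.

CrCl = (140 − 26) × 55.1 / (72 × 3.94) = 6281.4 / 283.68 ≈ 22.1 mL/min
CrCl ≈ 22 mL/min.
rilutinib: 15–49 mL/min → 60% of 2000 mg = 1200 mg.
riluzumab: 15–44 mL/min → 20% of 150 mg = 30 mg.
Total = 1200 + 30 = 1230 mg.

1230 mg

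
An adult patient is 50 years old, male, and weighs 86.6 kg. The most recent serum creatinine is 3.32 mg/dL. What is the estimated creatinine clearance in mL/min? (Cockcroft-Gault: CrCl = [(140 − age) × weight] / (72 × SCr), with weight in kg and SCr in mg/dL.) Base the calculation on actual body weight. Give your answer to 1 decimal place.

32.6 mL/min

CrCl = (140 − 50) × 86.6 / (72 × 3.32) = 7794.0 / 239.04 ≈ 32.6 mL/min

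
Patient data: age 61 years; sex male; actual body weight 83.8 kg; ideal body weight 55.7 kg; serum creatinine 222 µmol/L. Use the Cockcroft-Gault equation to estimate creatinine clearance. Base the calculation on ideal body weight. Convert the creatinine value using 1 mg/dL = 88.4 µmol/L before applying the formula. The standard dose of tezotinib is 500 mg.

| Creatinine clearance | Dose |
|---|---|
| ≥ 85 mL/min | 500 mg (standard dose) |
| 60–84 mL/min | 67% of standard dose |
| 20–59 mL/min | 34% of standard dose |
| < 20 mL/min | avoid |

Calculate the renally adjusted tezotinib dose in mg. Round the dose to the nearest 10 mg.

170 mg

SCr = 222 / 88.4 = 2.511 mg/dL
CrCl = (140 − 61) × 55.7 / (72 × 2.511) = 4400.3 / 180.79 ≈ 24.3 mL/min
CrCl ≈ 24 mL/min → bracket 20–59 mL/min.
34% of 500 mg = 170 mg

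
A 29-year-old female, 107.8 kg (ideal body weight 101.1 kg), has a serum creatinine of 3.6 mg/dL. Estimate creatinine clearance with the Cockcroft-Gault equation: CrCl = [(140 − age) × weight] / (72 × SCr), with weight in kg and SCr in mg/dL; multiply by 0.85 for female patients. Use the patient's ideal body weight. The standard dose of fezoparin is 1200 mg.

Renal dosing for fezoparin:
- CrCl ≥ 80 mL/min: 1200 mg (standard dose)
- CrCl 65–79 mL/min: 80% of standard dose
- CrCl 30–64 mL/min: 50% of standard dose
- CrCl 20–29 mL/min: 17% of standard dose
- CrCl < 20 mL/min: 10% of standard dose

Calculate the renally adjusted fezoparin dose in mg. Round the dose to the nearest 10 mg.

CrCl = (140 − 29) × 101.1 / (72 × 3.6) × 0.85 = 11222.1 / 259.20 × 0.85 ≈ 36.8 mL/min
CrCl ≈ 37 mL/min → bracket 30–64 mL/min.
50% of 1200 mg = 600 mg

600 mg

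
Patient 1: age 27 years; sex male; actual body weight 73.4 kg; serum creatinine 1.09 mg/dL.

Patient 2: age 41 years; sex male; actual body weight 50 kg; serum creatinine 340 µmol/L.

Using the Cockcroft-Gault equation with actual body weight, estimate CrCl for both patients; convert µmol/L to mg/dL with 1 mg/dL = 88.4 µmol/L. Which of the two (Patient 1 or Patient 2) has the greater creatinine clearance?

Patient 1: CrCl = (140 − 27) × 73.4 / (72 × 1.09) = 8294.2 / 78.48 ≈ 105.7 mL/min
Patient 2: SCr = 340 / 88.4 = 3.846 mg/dL
Patient 2: CrCl = (140 − 41) × 50 / (72 × 3.846) = 4950.0 / 276.91 ≈ 17.9 mL/min
105.7 vs 17.9 mL/min → Patient 1 is higher.

Patient 1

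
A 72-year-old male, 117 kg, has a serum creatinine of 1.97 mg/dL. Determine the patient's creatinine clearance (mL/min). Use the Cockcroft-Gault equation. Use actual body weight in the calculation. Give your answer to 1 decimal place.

56.1 mL/min

CrCl = (140 − 72) × 117 / (72 × 1.97) = 7956.0 / 141.84 ≈ 56.1 mL/min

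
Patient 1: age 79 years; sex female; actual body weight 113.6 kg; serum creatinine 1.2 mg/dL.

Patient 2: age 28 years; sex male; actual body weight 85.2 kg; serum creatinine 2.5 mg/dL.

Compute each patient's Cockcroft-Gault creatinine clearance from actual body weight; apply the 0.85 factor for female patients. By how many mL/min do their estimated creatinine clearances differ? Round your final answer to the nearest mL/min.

15 mL/min

Patient 1: CrCl = (140 − 79) × 113.6 / (72 × 1.2) × 0.85 = 6929.6 / 86.40 × 0.85 ≈ 68.2 mL/min
Patient 2: CrCl = (140 − 28) × 85.2 / (72 × 2.5) = 9542.4 / 180.00 ≈ 53.0 mL/min
|68.2 − 53.0| = 15.2 mL/min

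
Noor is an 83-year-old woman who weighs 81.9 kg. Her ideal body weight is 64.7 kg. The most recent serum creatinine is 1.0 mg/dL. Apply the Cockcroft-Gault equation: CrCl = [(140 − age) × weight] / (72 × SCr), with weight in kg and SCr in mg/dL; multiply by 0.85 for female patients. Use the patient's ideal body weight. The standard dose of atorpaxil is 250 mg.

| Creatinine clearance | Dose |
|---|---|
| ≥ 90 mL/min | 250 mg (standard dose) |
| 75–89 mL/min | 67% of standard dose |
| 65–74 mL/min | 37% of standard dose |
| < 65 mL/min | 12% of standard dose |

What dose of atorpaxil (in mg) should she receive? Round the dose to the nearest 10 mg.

30 mg

CrCl = (140 − 83) × 64.7 / (72 × 1) × 0.85 = 3687.9 / 72.00 × 0.85 ≈ 43.5 mL/min
CrCl ≈ 44 mL/min → bracket < 65 mL/min.
12% of 250 mg = 30 mg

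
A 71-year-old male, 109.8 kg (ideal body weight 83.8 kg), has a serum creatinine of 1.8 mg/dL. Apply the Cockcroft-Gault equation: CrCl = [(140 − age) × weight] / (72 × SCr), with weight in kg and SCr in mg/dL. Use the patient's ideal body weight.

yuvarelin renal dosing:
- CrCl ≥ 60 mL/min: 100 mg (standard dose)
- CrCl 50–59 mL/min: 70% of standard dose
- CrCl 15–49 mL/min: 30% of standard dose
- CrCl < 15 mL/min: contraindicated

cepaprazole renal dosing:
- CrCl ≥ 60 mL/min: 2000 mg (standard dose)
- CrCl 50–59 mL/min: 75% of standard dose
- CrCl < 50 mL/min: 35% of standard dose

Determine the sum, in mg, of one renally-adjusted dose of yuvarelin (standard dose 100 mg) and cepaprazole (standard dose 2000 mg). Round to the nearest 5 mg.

CrCl = (140 − 71) × 83.8 / (72 × 1.8) = 5782.2 / 129.60 ≈ 44.6 mL/min
CrCl ≈ 45 mL/min.
yuvarelin: 15–49 mL/min → 30% of 100 mg = 30 mg.
cepaprazole: < 50 mL/min → 35% of 2000 mg = 700 mg.
Total = 30 + 700 = 730 mg.

730 mg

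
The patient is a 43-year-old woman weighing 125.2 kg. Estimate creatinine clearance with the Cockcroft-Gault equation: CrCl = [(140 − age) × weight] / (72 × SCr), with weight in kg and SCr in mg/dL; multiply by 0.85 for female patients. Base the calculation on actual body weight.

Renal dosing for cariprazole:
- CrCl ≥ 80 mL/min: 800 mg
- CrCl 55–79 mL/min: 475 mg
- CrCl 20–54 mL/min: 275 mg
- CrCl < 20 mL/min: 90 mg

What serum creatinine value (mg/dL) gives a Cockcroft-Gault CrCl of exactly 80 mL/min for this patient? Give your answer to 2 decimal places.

Standard dose requires CrCl ≥ 80 mL/min.
Set (140 − 43) × 125.2 × 0.85 / (72 × SCr) = 80
SCr = (140 − 43) × 125.2 × 0.85 / (72 × 80) = 1.792 mg/dL

1.79 mg/dL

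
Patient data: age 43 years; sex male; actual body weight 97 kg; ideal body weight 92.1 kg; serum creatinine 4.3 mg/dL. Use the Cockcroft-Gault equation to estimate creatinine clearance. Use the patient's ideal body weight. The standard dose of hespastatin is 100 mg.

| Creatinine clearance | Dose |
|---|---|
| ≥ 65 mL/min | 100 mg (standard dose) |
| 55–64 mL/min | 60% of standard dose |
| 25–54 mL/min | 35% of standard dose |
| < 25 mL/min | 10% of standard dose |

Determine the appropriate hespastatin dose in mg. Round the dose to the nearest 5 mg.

CrCl = (140 − 43) × 92.1 / (72 × 4.3) = 8933.7 / 309.60 ≈ 28.9 mL/min
CrCl ≈ 29 mL/min → bracket 25–54 mL/min.
35% of 100 mg = 35 mg

35 mg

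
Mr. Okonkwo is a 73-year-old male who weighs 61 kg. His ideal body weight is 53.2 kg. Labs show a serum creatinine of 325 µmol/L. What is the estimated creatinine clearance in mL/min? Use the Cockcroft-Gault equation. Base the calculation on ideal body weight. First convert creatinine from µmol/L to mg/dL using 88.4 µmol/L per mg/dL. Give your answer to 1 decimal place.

SCr = 325 / 88.4 = 3.676 mg/dL
CrCl = (140 − 73) × 53.2 / (72 × 3.676) = 3564.4 / 264.67 ≈ 13.5 mL/min

13.5 mL/min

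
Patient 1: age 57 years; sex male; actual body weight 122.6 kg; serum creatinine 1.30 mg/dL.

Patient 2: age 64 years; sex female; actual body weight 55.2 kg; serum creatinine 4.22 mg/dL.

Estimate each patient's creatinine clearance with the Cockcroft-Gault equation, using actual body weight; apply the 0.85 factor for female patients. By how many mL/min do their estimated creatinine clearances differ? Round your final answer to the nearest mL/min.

97 mL/min

Patient 1: CrCl = (140 − 57) × 122.6 / (72 × 1.3) = 10175.8 / 93.60 ≈ 108.7 mL/min
Patient 2: CrCl = (140 − 64) × 55.2 / (72 × 4.22) × 0.85 = 4195.2 / 303.84 × 0.85 ≈ 11.7 mL/min
|108.7 − 11.7| = 97.0 mL/min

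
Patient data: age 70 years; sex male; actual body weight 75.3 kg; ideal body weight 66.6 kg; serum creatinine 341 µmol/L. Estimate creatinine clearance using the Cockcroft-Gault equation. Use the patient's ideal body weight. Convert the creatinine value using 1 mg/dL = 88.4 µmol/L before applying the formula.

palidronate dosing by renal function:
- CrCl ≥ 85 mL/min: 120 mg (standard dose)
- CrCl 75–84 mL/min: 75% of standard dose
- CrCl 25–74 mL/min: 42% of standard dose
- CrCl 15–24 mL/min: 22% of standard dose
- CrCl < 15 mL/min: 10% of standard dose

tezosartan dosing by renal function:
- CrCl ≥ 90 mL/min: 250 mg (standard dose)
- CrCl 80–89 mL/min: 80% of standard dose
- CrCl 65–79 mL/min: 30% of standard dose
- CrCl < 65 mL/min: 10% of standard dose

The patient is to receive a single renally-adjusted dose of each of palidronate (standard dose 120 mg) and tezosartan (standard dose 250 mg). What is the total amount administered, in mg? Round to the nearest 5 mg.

SCr = 341 / 88.4 = 3.857 mg/dL
CrCl = (140 − 70) × 66.6 / (72 × 3.857) = 4662.0 / 277.70 ≈ 16.8 mL/min
CrCl ≈ 17 mL/min.
palidronate: 15–24 mL/min → 22% of 120 mg = 26.4 mg.
tezosartan: < 65 mL/min → 10% of 250 mg = 25 mg.
Total = 26.4 + 25 = 51.4 mg.

50 mg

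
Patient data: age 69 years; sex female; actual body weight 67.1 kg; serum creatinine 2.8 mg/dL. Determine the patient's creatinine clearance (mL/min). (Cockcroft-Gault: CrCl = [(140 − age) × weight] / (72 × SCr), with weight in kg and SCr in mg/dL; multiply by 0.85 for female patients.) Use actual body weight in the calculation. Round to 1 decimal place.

CrCl = (140 − 69) × 67.1 / (72 × 2.8) × 0.85 = 4764.1 / 201.60 × 0.85 ≈ 20.1 mL/min

20.1 mL/min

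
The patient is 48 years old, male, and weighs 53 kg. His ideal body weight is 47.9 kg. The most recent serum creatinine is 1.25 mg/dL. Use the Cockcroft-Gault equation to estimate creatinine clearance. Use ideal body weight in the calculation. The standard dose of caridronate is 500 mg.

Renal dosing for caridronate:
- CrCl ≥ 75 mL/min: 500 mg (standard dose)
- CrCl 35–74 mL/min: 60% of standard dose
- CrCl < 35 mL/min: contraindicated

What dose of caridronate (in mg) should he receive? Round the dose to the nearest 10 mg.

CrCl = (140 − 48) × 47.9 / (72 × 1.25) = 4406.8 / 90.00 ≈ 49.0 mL/min
CrCl ≈ 49 mL/min → bracket 35–74 mL/min.
60% of 500 mg = 300 mg

300 mg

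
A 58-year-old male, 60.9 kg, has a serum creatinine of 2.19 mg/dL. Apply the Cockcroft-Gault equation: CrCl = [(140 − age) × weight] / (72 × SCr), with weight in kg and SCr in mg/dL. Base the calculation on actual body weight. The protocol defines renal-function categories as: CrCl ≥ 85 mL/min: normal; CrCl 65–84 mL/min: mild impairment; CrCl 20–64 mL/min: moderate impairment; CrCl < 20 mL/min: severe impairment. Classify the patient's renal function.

moderate impairment

CrCl = (140 − 58) × 60.9 / (72 × 2.19) = 4993.8 / 157.68 ≈ 31.7 mL/min
32 mL/min falls in the 'moderate impairment' range.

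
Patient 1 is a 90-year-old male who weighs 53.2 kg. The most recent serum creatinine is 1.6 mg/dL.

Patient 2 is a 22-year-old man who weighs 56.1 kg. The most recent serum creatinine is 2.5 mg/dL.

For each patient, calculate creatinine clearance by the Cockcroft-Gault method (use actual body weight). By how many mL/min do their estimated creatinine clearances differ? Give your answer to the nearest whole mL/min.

14 mL/min

Patient 1: CrCl = (140 − 90) × 53.2 / (72 × 1.6) = 2660.0 / 115.20 ≈ 23.1 mL/min
Patient 2: CrCl = (140 − 22) × 56.1 / (72 × 2.5) = 6619.8 / 180.00 ≈ 36.8 mL/min
|23.1 − 36.8| = 13.7 mL/min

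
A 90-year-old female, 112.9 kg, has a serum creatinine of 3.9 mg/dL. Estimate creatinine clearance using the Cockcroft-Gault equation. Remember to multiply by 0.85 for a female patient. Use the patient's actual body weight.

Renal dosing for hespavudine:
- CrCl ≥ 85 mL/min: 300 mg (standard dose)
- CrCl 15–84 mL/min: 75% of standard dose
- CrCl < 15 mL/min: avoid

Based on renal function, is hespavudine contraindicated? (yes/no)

no

CrCl = (140 − 90) × 112.9 / (72 × 3.9) × 0.85 = 5645.0 / 280.80 × 0.85 ≈ 17.1 mL/min
CrCl ≈ 17 mL/min, which is ≥ 15 mL/min.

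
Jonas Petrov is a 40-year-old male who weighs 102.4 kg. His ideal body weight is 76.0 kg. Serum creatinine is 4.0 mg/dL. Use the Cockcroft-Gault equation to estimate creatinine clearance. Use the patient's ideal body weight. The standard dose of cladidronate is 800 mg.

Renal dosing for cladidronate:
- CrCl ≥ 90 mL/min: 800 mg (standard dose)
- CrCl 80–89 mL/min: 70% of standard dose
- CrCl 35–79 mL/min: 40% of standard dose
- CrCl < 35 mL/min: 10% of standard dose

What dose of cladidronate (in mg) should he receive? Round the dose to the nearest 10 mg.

80 mg

CrCl = (140 − 40) × 76 / (72 × 4) = 7600.0 / 288.00 ≈ 26.4 mL/min
CrCl ≈ 26 mL/min → bracket < 35 mL/min.
10% of 800 mg = 80 mg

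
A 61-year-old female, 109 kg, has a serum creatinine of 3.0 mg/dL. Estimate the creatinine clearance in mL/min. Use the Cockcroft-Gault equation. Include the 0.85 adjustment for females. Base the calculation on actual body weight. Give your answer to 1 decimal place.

CrCl = (140 − 61) × 109 / (72 × 3) × 0.85 = 8611.0 / 216.00 × 0.85 ≈ 33.9 mL/min

33.9 mL/min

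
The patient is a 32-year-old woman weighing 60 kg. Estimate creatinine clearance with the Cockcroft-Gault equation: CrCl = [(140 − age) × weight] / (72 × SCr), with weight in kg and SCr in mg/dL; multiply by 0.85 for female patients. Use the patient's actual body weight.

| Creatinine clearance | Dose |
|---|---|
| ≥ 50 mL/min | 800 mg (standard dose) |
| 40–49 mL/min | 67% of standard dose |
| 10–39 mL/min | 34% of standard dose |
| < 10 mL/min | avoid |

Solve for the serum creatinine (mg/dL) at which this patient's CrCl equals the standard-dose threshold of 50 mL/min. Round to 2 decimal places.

1.53 mg/dL

Standard dose requires CrCl ≥ 50 mL/min.
Set (140 − 32) × 60 × 0.85 / (72 × SCr) = 50
SCr = (140 − 32) × 60 × 0.85 / (72 × 50) = 1.530 mg/dL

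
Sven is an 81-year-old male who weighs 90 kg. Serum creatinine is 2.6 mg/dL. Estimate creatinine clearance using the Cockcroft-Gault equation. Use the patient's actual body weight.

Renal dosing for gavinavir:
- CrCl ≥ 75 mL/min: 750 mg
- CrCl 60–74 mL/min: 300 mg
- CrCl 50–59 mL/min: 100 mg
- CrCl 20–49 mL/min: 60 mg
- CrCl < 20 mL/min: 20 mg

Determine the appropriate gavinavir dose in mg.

CrCl = (140 − 81) × 90 / (72 × 2.6) = 5310.0 / 187.20 ≈ 28.4 mL/min
CrCl ≈ 28 mL/min → bracket 20–49 mL/min.
Dose for this bracket: 60 mg.

60 mg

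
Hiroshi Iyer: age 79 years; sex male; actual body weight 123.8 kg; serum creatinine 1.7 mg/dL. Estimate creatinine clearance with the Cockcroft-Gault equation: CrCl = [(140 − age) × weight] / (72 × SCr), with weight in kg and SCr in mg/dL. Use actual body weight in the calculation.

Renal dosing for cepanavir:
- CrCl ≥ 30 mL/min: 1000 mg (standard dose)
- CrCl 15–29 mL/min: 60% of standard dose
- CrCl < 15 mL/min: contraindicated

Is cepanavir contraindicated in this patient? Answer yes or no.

CrCl = (140 − 79) × 123.8 / (72 × 1.7) = 7551.8 / 122.40 ≈ 61.7 mL/min
CrCl ≈ 62 mL/min, which is ≥ 15 mL/min.

no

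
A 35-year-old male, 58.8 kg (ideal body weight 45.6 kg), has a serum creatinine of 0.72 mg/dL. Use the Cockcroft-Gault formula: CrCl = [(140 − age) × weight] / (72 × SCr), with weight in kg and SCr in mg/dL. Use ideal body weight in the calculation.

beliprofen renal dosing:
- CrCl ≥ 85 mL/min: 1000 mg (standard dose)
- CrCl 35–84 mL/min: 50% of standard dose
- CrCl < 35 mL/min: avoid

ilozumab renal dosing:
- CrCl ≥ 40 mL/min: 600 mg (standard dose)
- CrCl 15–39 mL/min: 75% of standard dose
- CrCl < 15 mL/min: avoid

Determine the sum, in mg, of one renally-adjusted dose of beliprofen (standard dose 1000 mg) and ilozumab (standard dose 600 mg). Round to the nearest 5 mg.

1600 mg

CrCl = (140 − 35) × 45.6 / (72 × 0.72) = 4788.0 / 51.84 ≈ 92.4 mL/min
CrCl ≈ 92 mL/min.
beliprofen: ≥ 85 mL/min → 100% of 1000 mg = 1000 mg.
ilozumab: ≥ 40 mL/min → 100% of 600 mg = 600 mg.
Total = 1000 + 600 = 1600 mg.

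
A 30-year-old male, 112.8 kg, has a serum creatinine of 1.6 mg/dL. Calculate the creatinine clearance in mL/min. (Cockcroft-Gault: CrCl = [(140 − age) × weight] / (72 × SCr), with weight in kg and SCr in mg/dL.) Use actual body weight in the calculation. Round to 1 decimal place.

CrCl = (140 − 30) × 112.8 / (72 × 1.6) = 12408.0 / 115.20 ≈ 107.7 mL/min

107.7 mL/min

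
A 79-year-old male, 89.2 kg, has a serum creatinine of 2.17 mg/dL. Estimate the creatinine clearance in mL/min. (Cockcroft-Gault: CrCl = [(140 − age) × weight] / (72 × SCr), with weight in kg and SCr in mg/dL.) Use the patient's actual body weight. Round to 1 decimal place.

34.8 mL/min

CrCl = (140 − 79) × 89.2 / (72 × 2.17) = 5441.2 / 156.24 ≈ 34.8 mL/min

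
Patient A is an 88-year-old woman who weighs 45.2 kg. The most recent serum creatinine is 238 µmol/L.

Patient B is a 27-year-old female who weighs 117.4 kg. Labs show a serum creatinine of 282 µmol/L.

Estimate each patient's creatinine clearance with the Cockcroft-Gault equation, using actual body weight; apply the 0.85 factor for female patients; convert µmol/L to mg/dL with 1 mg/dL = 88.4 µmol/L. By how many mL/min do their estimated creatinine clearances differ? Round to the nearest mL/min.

Patient A: SCr = 238 / 88.4 = 2.692 mg/dL
Patient A: CrCl = (140 − 88) × 45.2 / (72 × 2.692) × 0.85 = 2350.4 / 193.82 × 0.85 ≈ 10.3 mL/min
Patient B: SCr = 282 / 88.4 = 3.19 mg/dL
Patient B: CrCl = (140 − 27) × 117.4 / (72 × 3.19) × 0.85 = 13266.2 / 229.68 × 0.85 ≈ 49.1 mL/min
|10.3 − 49.1| = 38.8 mL/min

39 mL/min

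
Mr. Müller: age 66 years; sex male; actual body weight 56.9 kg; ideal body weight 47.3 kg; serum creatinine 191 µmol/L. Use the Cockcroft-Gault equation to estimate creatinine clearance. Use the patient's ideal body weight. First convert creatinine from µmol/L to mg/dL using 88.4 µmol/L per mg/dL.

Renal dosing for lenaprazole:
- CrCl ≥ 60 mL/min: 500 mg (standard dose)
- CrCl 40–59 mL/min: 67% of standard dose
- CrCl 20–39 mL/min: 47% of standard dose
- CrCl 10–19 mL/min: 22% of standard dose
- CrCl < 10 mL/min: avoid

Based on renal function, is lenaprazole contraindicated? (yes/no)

SCr = 191 / 88.4 = 2.161 mg/dL
CrCl = (140 − 66) × 47.3 / (72 × 2.161) = 3500.2 / 155.59 ≈ 22.5 mL/min
CrCl ≈ 22 mL/min, which is ≥ 10 mL/min.

no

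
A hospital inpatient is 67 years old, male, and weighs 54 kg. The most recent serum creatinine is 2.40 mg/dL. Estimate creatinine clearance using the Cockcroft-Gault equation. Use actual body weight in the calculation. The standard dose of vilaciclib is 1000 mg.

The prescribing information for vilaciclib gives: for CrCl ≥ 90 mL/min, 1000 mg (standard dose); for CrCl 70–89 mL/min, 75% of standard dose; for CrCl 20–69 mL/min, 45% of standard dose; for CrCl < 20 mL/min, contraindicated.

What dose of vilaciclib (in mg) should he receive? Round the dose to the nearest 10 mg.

450 mg

CrCl = (140 − 67) × 54 / (72 × 2.4) = 3942.0 / 172.80 ≈ 22.8 mL/min
CrCl ≈ 23 mL/min → bracket 20–69 mL/min.
45% of 1000 mg = 450 mg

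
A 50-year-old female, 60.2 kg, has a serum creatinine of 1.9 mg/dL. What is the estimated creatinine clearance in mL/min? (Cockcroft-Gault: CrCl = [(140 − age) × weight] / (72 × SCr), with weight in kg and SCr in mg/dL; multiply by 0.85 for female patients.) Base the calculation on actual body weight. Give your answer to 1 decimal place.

33.7 mL/min

CrCl = (140 − 50) × 60.2 / (72 × 1.9) × 0.85 = 5418.0 / 136.80 × 0.85 ≈ 33.7 mL/min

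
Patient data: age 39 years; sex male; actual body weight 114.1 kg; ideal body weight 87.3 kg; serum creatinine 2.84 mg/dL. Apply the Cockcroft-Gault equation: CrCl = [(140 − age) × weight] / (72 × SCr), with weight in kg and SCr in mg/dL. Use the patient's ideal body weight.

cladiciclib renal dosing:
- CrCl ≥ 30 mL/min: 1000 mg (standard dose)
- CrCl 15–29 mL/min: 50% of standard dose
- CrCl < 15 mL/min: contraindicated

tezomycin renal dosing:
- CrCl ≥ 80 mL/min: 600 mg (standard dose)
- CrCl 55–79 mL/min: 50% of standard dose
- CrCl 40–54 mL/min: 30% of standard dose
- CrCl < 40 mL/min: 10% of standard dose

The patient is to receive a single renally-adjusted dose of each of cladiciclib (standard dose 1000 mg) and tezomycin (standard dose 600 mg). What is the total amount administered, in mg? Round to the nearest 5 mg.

CrCl = (140 − 39) × 87.3 / (72 × 2.84) = 8817.3 / 204.48 ≈ 43.1 mL/min
CrCl ≈ 43 mL/min.
cladiciclib: ≥ 30 mL/min → 100% of 1000 mg = 1000 mg.
tezomycin: 40–54 mL/min → 30% of 600 mg = 180 mg.
Total = 1000 + 180 = 1180 mg.

1180 mg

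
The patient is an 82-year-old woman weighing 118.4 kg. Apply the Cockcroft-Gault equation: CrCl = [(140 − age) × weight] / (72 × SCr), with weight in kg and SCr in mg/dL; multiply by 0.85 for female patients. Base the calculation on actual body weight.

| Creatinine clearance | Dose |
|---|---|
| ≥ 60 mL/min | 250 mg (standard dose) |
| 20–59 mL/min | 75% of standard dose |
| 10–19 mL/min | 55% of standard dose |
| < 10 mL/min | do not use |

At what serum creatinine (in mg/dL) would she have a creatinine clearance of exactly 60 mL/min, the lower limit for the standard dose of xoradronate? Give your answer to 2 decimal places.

1.35 mg/dL

Standard dose requires CrCl ≥ 60 mL/min.
Set (140 − 82) × 118.4 × 0.85 / (72 × SCr) = 60
SCr = (140 − 82) × 118.4 × 0.85 / (72 × 60) = 1.351 mg/dL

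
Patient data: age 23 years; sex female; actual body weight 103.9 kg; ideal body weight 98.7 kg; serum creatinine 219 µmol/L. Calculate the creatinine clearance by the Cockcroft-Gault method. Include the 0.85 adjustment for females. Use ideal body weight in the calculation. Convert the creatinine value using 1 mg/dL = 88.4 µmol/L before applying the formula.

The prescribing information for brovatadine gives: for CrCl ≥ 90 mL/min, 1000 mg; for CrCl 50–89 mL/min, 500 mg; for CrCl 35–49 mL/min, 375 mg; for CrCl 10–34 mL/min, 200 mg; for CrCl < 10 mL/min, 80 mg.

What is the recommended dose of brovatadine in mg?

SCr = 219 / 88.4 = 2.477 mg/dL
CrCl = (140 − 23) × 98.7 / (72 × 2.477) × 0.85 = 11547.9 / 178.34 × 0.85 ≈ 55.0 mL/min
CrCl ≈ 55 mL/min → bracket 50–89 mL/min.
Dose for this bracket: 500 mg.

500 mg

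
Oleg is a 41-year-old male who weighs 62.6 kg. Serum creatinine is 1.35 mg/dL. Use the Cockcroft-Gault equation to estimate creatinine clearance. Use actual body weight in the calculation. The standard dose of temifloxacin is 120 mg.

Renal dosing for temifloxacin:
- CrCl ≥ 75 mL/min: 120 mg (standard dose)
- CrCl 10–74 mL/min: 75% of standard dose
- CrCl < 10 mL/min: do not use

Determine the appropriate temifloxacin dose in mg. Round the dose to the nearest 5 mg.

CrCl = (140 − 41) × 62.6 / (72 × 1.35) = 6197.4 / 97.20 ≈ 63.8 mL/min
CrCl ≈ 64 mL/min → bracket 10–74 mL/min.
75% of 120 mg = 90 mg

90 mg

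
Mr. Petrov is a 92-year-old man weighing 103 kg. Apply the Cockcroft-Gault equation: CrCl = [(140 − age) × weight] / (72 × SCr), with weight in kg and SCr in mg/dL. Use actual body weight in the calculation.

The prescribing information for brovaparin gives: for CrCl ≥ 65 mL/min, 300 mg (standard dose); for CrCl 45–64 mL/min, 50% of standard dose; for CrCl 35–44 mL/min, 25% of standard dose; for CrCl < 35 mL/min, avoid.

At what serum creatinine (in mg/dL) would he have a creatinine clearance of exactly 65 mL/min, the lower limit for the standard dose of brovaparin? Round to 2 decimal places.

Standard dose requires CrCl ≥ 65 mL/min.
Set (140 − 92) × 103 / (72 × SCr) = 65
SCr = (140 − 92) × 103 / (72 × 65) = 1.056 mg/dL

1.06 mg/dL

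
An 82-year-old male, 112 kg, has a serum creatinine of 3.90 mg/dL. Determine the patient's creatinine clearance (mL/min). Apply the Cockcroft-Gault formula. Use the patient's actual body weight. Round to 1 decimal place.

CrCl = (140 − 82) × 112 / (72 × 3.9) = 6496.0 / 280.80 ≈ 23.1 mL/min

23.1 mL/min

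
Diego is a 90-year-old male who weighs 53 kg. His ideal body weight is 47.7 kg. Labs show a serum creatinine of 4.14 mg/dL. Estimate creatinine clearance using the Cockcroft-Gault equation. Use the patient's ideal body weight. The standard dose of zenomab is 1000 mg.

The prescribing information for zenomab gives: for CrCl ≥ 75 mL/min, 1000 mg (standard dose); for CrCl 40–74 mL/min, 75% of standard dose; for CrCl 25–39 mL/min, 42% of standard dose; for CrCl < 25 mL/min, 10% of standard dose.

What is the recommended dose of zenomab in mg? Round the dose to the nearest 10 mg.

100 mg

CrCl = (140 − 90) × 47.7 / (72 × 4.14) = 2385.0 / 298.08 ≈ 8.0 mL/min
CrCl ≈ 8 mL/min → bracket < 25 mL/min.
10% of 1000 mg = 100 mg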